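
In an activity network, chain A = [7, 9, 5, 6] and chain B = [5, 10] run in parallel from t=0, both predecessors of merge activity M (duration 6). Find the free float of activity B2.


ES(B2) = sum of predecessors on chain B = 5
EF(B2) = ES + duration = 5 + 10 = 15
Successor of B2 is M. ES(M) = max(sum(A), sum(B)) = max(27, 15) = 27
Free float = ES(successor) - EF(current) = 27 - 15 = 12

12


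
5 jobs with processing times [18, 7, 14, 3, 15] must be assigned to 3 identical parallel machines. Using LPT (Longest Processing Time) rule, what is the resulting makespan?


Sort jobs in decreasing order (LPT): [18, 15, 14, 7, 3]
Assign each job to the least loaded machine:
  Machine 1: jobs [18], load = 18
  Machine 2: jobs [15, 3], load = 18
  Machine 3: jobs [14, 7], load = 21
Makespan = max load = 21

21


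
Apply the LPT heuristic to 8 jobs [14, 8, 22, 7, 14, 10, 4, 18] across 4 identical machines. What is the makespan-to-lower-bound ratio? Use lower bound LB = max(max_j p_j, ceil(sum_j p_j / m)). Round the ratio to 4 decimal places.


LPT order: [22, 18, 14, 14, 10, 8, 7, 4]
Machine loads after assignment: [26, 25, 24, 22]
LPT makespan = 26
Lower bound = max(max_job, ceil(total/4)) = max(22, 25) = 25
Ratio = 26 / 25 = 1.04

1.04


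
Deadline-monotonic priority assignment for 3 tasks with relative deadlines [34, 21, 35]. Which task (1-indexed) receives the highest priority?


Sort tasks by relative deadline (ascending):
  Task 2: deadline = 21
  Task 1: deadline = 34
  Task 3: deadline = 35
Priority order (highest first): [2, 1, 3]
Highest priority task = 2

2


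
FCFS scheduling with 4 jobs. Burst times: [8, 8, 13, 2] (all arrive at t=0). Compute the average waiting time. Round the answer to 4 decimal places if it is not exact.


FCFS order (as given): [8, 8, 13, 2]
Waiting times:
  Job 1: wait = 0
  Job 2: wait = 8
  Job 3: wait = 16
  Job 4: wait = 29
Sum of waiting times = 53
Average waiting time = 53/4 = 13.25

13.25


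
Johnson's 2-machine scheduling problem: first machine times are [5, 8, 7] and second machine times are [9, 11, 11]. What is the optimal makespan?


Apply Johnson's rule:
  Group 1 (a <= b): [(1, 5, 9), (3, 7, 11), (2, 8, 11)]
  Group 2 (a > b): []
Optimal job order: [1, 3, 2]
Schedule:
  Job 1: M1 done at 5, M2 done at 14
  Job 3: M1 done at 12, M2 done at 25
  Job 2: M1 done at 20, M2 done at 36
Makespan = 36

36


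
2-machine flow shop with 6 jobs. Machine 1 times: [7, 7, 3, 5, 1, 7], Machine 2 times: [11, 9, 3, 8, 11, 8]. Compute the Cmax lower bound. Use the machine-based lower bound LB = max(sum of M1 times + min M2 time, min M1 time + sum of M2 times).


LB1 = sum(M1 times) + min(M2 times) = 30 + 3 = 33
LB2 = min(M1 times) + sum(M2 times) = 1 + 50 = 51
Lower bound = max(LB1, LB2) = max(33, 51) = 51

51


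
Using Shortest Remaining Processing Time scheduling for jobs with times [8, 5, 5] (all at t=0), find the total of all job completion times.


Since all jobs arrive at t=0, SRPT equals SPT ordering.
SPT order: [5, 5, 8]
Completion times:
  Job 1: p=5, C=5
  Job 2: p=5, C=10
  Job 3: p=8, C=18
Total completion time = 5 + 10 + 18 = 33

33


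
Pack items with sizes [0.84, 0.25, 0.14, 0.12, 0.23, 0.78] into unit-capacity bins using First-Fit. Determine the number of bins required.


Place items sequentially using First-Fit:
  Item 0.84 -> new Bin 1
  Item 0.25 -> new Bin 2
  Item 0.14 -> Bin 1 (now 0.98)
  Item 0.12 -> Bin 2 (now 0.37)
  Item 0.23 -> Bin 2 (now 0.6)
  Item 0.78 -> new Bin 3
Total bins used = 3

3


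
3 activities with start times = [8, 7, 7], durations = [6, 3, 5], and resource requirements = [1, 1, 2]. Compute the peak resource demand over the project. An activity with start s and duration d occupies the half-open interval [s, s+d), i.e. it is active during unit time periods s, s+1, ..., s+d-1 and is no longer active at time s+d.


Each activity i is active on [start_i, start_i + duration_i).
Compute total resource usage per time slot:
  t=0: active resources = [], total = 0
  t=1: active resources = [], total = 0
  t=2: active resources = [], total = 0
  t=3: active resources = [], total = 0
  t=4: active resources = [], total = 0
  t=5: active resources = [], total = 0
  t=6: active resources = [], total = 0
  t=7: active resources = [1, 2], total = 3
  t=8: active resources = [1, 1, 2], total = 4
  t=9: active resources = [1, 1, 2], total = 4
  t=10: active resources = [1, 2], total = 3
  t=11: active resources = [1, 2], total = 3
  t=12: active resources = [1], total = 1
  t=13: active resources = [1], total = 1
Peak resource demand = 4

4


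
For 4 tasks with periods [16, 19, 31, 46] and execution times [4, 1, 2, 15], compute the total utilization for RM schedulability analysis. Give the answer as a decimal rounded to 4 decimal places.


Compute individual utilizations (exact fractions):
  Task 1: C/T = 4/16 = 1/4 (approx. 0.25)
  Task 2: C/T = 1/19 (approx. 0.0526)
  Task 3: C/T = 2/31 (approx. 0.0645)
  Task 4: C/T = 15/46 (approx. 0.3261)
Total utilization U = 1/4 + 1/19 + 2/31 + 15/46 = 37565/54188
Rounded to 4 decimal places: U = 0.6932
RM (Liu & Layland) bound for 4 tasks = 0.756828; compare with U = 37565/54188 (approx. 0.693235)
U <= bound, so schedulable by RM sufficient condition.

0.6932


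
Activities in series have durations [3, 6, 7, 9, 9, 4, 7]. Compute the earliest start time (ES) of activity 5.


Activity 5 starts after activities 1 through 4 complete.
Predecessor durations: [3, 6, 7, 9]
ES = 3 + 6 + 7 + 9 = 25

25


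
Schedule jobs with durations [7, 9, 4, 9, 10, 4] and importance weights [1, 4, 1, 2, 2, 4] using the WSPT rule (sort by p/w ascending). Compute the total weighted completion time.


Compute p/w ratios and sort ascending (WSPT): [(4, 4), (9, 4), (4, 1), (9, 2), (10, 2), (7, 1)]
Compute weighted completion times:
  Job (p=4,w=4): C=4, w*C=4*4=16
  Job (p=9,w=4): C=13, w*C=4*13=52
  Job (p=4,w=1): C=17, w*C=1*17=17
  Job (p=9,w=2): C=26, w*C=2*26=52
  Job (p=10,w=2): C=36, w*C=2*36=72
  Job (p=7,w=1): C=43, w*C=1*43=43
Total weighted completion time = 252

252


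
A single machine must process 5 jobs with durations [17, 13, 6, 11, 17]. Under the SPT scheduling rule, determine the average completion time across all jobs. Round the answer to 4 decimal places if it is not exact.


Sort jobs by processing time (SPT order): [6, 11, 13, 17, 17]
Compute completion times sequentially:
  Job 1: processing = 6, completes at 6
  Job 2: processing = 11, completes at 17
  Job 3: processing = 13, completes at 30
  Job 4: processing = 17, completes at 47
  Job 5: processing = 17, completes at 64
Sum of completion times = 164
Average completion time = 164/5 = 32.8

32.8


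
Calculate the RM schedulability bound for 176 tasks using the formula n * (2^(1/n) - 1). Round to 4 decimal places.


Compute 2^(1/176) = 1.0039461017
Subtract 1: 1.0039461017 - 1 = 0.0039461017
Multiply by n: 176 * 0.0039461017 = 0.6945138992
Round to 4 dp: 0.6945

0.6945


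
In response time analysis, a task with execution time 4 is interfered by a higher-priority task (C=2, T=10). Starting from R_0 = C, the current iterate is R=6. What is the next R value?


R_next = C + ceil(R_prev / T_hp) * C_hp
ceil(6 / 10) = ceil(0.6) = 1
Interference = 1 * 2 = 2
R_next = 4 + 2 = 6
R_next = R_prev, so the iteration has converged (response time = 6).

6


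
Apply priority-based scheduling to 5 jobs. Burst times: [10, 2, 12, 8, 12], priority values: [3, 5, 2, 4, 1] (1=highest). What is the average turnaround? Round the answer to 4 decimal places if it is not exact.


Sort by priority (ascending = highest first):
Order: [(1, 12), (2, 12), (3, 10), (4, 8), (5, 2)]
Completion times:
  Priority 1, burst=12, C=12
  Priority 2, burst=12, C=24
  Priority 3, burst=10, C=34
  Priority 4, burst=8, C=42
  Priority 5, burst=2, C=44
Average turnaround = 156/5 = 31.2

31.2


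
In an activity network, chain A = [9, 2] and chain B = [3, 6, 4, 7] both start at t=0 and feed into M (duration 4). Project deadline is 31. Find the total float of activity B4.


Forward pass: ES(B4) = sum of predecessors on chain B = 13
EF = ES + duration = 13 + 7 = 20
Backward pass: LF(M) = deadline = 31; LS(M) = 31 - 4 = 27
LF(B4) = LS(M) - sum(successors on chain B) = 27 - 0 = 27
LS = LF - duration = 27 - 7 = 20
Total float = LS - ES = 20 - 13 = 7

7


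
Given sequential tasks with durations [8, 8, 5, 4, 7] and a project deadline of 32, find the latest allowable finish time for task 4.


LF(activity 4) = deadline - sum of successor durations
Successors: activities 5 through 5 with durations [7]
Sum of successor durations = 7
LF = 32 - 7 = 25

25


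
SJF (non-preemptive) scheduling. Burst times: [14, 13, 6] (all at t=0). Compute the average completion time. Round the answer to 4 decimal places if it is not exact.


SJF order (ascending): [6, 13, 14]
Completion times:
  Job 1: burst=6, C=6
  Job 2: burst=13, C=19
  Job 3: burst=14, C=33
Average completion = 58/3 = 19.3333

19.3333


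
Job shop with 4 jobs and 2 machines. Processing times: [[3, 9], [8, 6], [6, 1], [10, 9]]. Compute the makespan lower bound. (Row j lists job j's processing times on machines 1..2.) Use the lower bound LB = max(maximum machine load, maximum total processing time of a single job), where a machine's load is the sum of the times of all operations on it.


Machine loads:
  Machine 1: 3 + 8 + 6 + 10 = 27
  Machine 2: 9 + 6 + 1 + 9 = 25
Max machine load = 27
Job totals:
  Job 1: 12
  Job 2: 14
  Job 3: 7
  Job 4: 19
Max job total = 19
Lower bound = max(27, 19) = 27

27


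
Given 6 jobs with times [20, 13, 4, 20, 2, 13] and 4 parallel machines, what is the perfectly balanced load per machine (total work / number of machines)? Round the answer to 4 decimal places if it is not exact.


Total processing time = 20 + 13 + 4 + 20 + 2 + 13 = 72
Number of machines = 4
Ideal balanced load = 72 / 4 = 18.0

18.0


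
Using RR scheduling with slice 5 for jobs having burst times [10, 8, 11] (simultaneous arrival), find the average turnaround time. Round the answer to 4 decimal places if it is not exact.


Time quantum = 5
Execution trace:
  J1 runs 5 units, time = 5
  J2 runs 5 units, time = 10
  J3 runs 5 units, time = 15
  J1 runs 5 units, time = 20
  J2 runs 3 units, time = 23
  J3 runs 5 units, time = 28
  J3 runs 1 units, time = 29
Finish times: [20, 23, 29]
Average turnaround = 72/3 = 24.0

24.0


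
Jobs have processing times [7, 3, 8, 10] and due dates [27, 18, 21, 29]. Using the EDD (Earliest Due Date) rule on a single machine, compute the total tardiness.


Sort by due date (EDD order): [(3, 18), (8, 21), (7, 27), (10, 29)]
Compute completion times and tardiness:
  Job 1: p=3, d=18, C=3, tardiness=max(0,3-18)=0
  Job 2: p=8, d=21, C=11, tardiness=max(0,11-21)=0
  Job 3: p=7, d=27, C=18, tardiness=max(0,18-27)=0
  Job 4: p=10, d=29, C=28, tardiness=max(0,28-29)=0
Total tardiness = 0

0


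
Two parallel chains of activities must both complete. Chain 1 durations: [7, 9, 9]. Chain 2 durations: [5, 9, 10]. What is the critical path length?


Path A total = 7 + 9 + 9 = 25
Path B total = 5 + 9 + 10 = 24
Critical path = longest path = max(25, 24) = 25

25


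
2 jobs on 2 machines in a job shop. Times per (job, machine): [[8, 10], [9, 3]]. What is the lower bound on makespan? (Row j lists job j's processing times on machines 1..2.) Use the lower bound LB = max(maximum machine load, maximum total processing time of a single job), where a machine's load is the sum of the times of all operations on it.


Machine loads:
  Machine 1: 8 + 9 = 17
  Machine 2: 10 + 3 = 13
Max machine load = 17
Job totals:
  Job 1: 18
  Job 2: 12
Max job total = 18
Lower bound = max(17, 18) = 18

18


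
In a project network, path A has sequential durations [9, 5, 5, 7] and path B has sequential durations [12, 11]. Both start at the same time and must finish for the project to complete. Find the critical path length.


Path A total = 9 + 5 + 5 + 7 = 26
Path B total = 12 + 11 = 23
Critical path = longest path = max(26, 23) = 26

26


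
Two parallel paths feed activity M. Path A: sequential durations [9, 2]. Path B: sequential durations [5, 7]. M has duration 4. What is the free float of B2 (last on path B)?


ES(B2) = sum of predecessors on chain B = 5
EF(B2) = ES + duration = 5 + 7 = 12
Successor of B2 is M. ES(M) = max(sum(A), sum(B)) = max(11, 12) = 12
Free float = ES(successor) - EF(current) = 12 - 12 = 0

0


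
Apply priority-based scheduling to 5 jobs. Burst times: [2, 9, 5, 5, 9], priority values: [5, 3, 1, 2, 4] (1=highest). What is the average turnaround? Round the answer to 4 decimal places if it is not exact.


Sort by priority (ascending = highest first):
Order: [(1, 5), (2, 5), (3, 9), (4, 9), (5, 2)]
Completion times:
  Priority 1, burst=5, C=5
  Priority 2, burst=5, C=10
  Priority 3, burst=9, C=19
  Priority 4, burst=9, C=28
  Priority 5, burst=2, C=30
Average turnaround = 92/5 = 18.4

18.4


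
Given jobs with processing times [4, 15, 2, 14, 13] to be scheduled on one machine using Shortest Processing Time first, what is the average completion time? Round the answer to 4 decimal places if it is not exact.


Sort jobs by processing time (SPT order): [2, 4, 13, 14, 15]
Compute completion times sequentially:
  Job 1: processing = 2, completes at 2
  Job 2: processing = 4, completes at 6
  Job 3: processing = 13, completes at 19
  Job 4: processing = 14, completes at 33
  Job 5: processing = 15, completes at 48
Sum of completion times = 108
Average completion time = 108/5 = 21.6

21.6


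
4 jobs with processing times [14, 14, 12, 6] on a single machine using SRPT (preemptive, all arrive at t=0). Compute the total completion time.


Since all jobs arrive at t=0, SRPT equals SPT ordering.
SPT order: [6, 12, 14, 14]
Completion times:
  Job 1: p=6, C=6
  Job 2: p=12, C=18
  Job 3: p=14, C=32
  Job 4: p=14, C=46
Total completion time = 6 + 18 + 32 + 46 = 102

102


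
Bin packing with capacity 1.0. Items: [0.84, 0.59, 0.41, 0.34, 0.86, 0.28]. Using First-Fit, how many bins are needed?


Place items sequentially using First-Fit:
  Item 0.84 -> new Bin 1
  Item 0.59 -> new Bin 2
  Item 0.41 -> Bin 2 (now 1.0)
  Item 0.34 -> new Bin 3
  Item 0.86 -> new Bin 4
  Item 0.28 -> Bin 3 (now 0.62)
Total bins used = 4

4


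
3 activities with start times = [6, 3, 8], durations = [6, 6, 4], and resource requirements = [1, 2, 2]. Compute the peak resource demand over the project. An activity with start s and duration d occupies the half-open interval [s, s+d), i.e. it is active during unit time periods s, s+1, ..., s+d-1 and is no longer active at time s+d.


Each activity i is active on [start_i, start_i + duration_i).
Compute total resource usage per time slot:
  t=0: active resources = [], total = 0
  t=1: active resources = [], total = 0
  t=2: active resources = [], total = 0
  t=3: active resources = [2], total = 2
  t=4: active resources = [2], total = 2
  t=5: active resources = [2], total = 2
  t=6: active resources = [1, 2], total = 3
  t=7: active resources = [1, 2], total = 3
  t=8: active resources = [1, 2, 2], total = 5
  t=9: active resources = [1, 2], total = 3
  t=10: active resources = [1, 2], total = 3
  t=11: active resources = [1, 2], total = 3
Peak resource demand = 5

5


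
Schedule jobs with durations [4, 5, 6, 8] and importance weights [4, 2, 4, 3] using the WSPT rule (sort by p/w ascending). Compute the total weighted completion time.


Compute p/w ratios and sort ascending (WSPT): [(4, 4), (6, 4), (5, 2), (8, 3)]
Compute weighted completion times:
  Job (p=4,w=4): C=4, w*C=4*4=16
  Job (p=6,w=4): C=10, w*C=4*10=40
  Job (p=5,w=2): C=15, w*C=2*15=30
  Job (p=8,w=3): C=23, w*C=3*23=69
Total weighted completion time = 155

155


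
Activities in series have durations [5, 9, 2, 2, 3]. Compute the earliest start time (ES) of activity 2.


Activity 2 starts after activities 1 through 1 complete.
Predecessor durations: [5]
ES = 5 = 5

5


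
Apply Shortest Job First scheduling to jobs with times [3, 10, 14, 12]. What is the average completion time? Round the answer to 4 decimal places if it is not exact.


SJF order (ascending): [3, 10, 12, 14]
Completion times:
  Job 1: burst=3, C=3
  Job 2: burst=10, C=13
  Job 3: burst=12, C=25
  Job 4: burst=14, C=39
Average completion = 80/4 = 20.0

20.0


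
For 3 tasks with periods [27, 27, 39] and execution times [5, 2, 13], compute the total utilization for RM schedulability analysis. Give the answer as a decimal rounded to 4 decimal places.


Compute individual utilizations (exact fractions):
  Task 1: C/T = 5/27 (approx. 0.1852)
  Task 2: C/T = 2/27 (approx. 0.0741)
  Task 3: C/T = 13/39 = 1/3 (approx. 0.3333)
Total utilization U = 5/27 + 2/27 + 1/3 = 16/27
Rounded to 4 decimal places: U = 0.5926
RM (Liu & Layland) bound for 3 tasks = 0.779763; compare with U = 16/27 (approx. 0.592593)
U <= bound, so schedulable by RM sufficient condition.

0.5926


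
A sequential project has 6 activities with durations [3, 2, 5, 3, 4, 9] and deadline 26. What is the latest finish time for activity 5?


LF(activity 5) = deadline - sum of successor durations
Successors: activities 6 through 6 with durations [9]
Sum of successor durations = 9
LF = 26 - 9 = 17

17


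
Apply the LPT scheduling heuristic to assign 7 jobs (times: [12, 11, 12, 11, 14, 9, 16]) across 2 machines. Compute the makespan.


Sort jobs in decreasing order (LPT): [16, 14, 12, 12, 11, 11, 9]
Assign each job to the least loaded machine:
  Machine 1: jobs [16, 12, 11], load = 39
  Machine 2: jobs [14, 12, 11, 9], load = 46
Makespan = max load = 46

46


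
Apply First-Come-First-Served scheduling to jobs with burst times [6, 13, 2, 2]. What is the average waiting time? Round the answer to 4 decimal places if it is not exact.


FCFS order (as given): [6, 13, 2, 2]
Waiting times:
  Job 1: wait = 0
  Job 2: wait = 6
  Job 3: wait = 19
  Job 4: wait = 21
Sum of waiting times = 46
Average waiting time = 46/4 = 11.5

11.5


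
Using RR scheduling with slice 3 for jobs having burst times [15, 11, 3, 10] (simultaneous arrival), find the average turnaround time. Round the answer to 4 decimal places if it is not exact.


Time quantum = 3
Execution trace:
  J1 runs 3 units, time = 3
  J2 runs 3 units, time = 6
  J3 runs 3 units, time = 9
  J4 runs 3 units, time = 12
  J1 runs 3 units, time = 15
  J2 runs 3 units, time = 18
  J4 runs 3 units, time = 21
  J1 runs 3 units, time = 24
  J2 runs 3 units, time = 27
  J4 runs 3 units, time = 30
  J1 runs 3 units, time = 33
  J2 runs 2 units, time = 35
  J4 runs 1 units, time = 36
  J1 runs 3 units, time = 39
Finish times: [39, 35, 9, 36]
Average turnaround = 119/4 = 29.75

29.75


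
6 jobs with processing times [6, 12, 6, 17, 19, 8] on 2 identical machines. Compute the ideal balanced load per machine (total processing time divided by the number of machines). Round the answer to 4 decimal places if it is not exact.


Total processing time = 6 + 12 + 6 + 17 + 19 + 8 = 68
Number of machines = 2
Ideal balanced load = 68 / 2 = 34.0

34.0


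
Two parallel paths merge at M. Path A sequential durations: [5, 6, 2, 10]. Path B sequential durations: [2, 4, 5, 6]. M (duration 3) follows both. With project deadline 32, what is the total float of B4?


Forward pass: ES(B4) = sum of predecessors on chain B = 11
EF = ES + duration = 11 + 6 = 17
Backward pass: LF(M) = deadline = 32; LS(M) = 32 - 3 = 29
LF(B4) = LS(M) - sum(successors on chain B) = 29 - 0 = 29
LS = LF - duration = 29 - 6 = 23
Total float = LS - ES = 23 - 11 = 12

12


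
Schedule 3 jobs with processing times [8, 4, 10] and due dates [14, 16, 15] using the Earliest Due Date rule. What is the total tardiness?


Sort by due date (EDD order): [(8, 14), (10, 15), (4, 16)]
Compute completion times and tardiness:
  Job 1: p=8, d=14, C=8, tardiness=max(0,8-14)=0
  Job 2: p=10, d=15, C=18, tardiness=max(0,18-15)=3
  Job 3: p=4, d=16, C=22, tardiness=max(0,22-16)=6
Total tardiness = 9

9


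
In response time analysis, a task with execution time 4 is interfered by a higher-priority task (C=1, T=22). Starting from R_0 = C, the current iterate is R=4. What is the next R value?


R_next = C + ceil(R_prev / T_hp) * C_hp
ceil(4 / 22) = ceil(0.1818) = 1
Interference = 1 * 1 = 1
R_next = 4 + 1 = 5

5


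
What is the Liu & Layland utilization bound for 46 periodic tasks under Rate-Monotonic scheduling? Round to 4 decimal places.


Compute 2^(1/46) = 1.0151825180
Subtract 1: 1.0151825180 - 1 = 0.0151825180
Multiply by n: 46 * 0.0151825180 = 0.6983958280
Round to 4 dp: 0.6984

0.6984


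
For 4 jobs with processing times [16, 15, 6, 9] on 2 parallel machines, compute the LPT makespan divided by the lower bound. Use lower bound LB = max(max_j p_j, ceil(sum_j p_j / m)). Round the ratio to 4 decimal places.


LPT order: [16, 15, 9, 6]
Machine loads after assignment: [22, 24]
LPT makespan = 24
Lower bound = max(max_job, ceil(total/2)) = max(16, 23) = 23
Ratio = 24 / 23 = 1.0435

1.0435


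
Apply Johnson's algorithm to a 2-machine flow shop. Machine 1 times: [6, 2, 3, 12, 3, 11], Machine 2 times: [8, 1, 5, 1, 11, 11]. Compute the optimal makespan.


Apply Johnson's rule:
  Group 1 (a <= b): [(3, 3, 5), (5, 3, 11), (1, 6, 8), (6, 11, 11)]
  Group 2 (a > b): [(2, 2, 1), (4, 12, 1)]
Optimal job order: [3, 5, 1, 6, 2, 4]
Schedule:
  Job 3: M1 done at 3, M2 done at 8
  Job 5: M1 done at 6, M2 done at 19
  Job 1: M1 done at 12, M2 done at 27
  Job 6: M1 done at 23, M2 done at 38
  Job 2: M1 done at 25, M2 done at 39
  Job 4: M1 done at 37, M2 done at 40
Makespan = 40

40


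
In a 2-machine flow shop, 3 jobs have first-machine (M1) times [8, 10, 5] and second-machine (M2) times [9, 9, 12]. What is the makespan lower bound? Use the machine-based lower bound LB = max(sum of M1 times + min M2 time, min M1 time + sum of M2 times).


LB1 = sum(M1 times) + min(M2 times) = 23 + 9 = 32
LB2 = min(M1 times) + sum(M2 times) = 5 + 30 = 35
Lower bound = max(LB1, LB2) = max(32, 35) = 35

35


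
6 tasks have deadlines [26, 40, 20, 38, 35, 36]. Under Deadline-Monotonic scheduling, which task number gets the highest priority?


Sort tasks by relative deadline (ascending):
  Task 3: deadline = 20
  Task 1: deadline = 26
  Task 5: deadline = 35
  Task 6: deadline = 36
  Task 4: deadline = 38
  Task 2: deadline = 40
Priority order (highest first): [3, 1, 5, 6, 4, 2]
Highest priority task = 3

3


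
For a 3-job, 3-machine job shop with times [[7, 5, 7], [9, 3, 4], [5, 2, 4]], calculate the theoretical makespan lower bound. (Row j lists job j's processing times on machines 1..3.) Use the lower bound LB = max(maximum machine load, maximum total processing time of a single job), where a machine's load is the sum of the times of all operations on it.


Machine loads:
  Machine 1: 7 + 9 + 5 = 21
  Machine 2: 5 + 3 + 2 = 10
  Machine 3: 7 + 4 + 4 = 15
Max machine load = 21
Job totals:
  Job 1: 19
  Job 2: 16
  Job 3: 11
Max job total = 19
Lower bound = max(21, 19) = 21

21


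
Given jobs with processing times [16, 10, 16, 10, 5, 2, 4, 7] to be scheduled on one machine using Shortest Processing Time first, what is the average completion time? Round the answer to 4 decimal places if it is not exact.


Sort jobs by processing time (SPT order): [2, 4, 5, 7, 10, 10, 16, 16]
Compute completion times sequentially:
  Job 1: processing = 2, completes at 2
  Job 2: processing = 4, completes at 6
  Job 3: processing = 5, completes at 11
  Job 4: processing = 7, completes at 18
  Job 5: processing = 10, completes at 28
  Job 6: processing = 10, completes at 38
  Job 7: processing = 16, completes at 54
  Job 8: processing = 16, completes at 70
Sum of completion times = 227
Average completion time = 227/8 = 28.375

28.375


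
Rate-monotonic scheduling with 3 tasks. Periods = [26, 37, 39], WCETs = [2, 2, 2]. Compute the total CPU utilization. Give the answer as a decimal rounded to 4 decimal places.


Compute individual utilizations (exact fractions):
  Task 1: C/T = 2/26 = 1/13 (approx. 0.0769)
  Task 2: C/T = 2/37 (approx. 0.0541)
  Task 3: C/T = 2/39 (approx. 0.0513)
Total utilization U = 1/13 + 2/37 + 2/39 = 263/1443
Rounded to 4 decimal places: U = 0.1823
RM (Liu & Layland) bound for 3 tasks = 0.779763; compare with U = 263/1443 (approx. 0.182259)
U <= bound, so schedulable by RM sufficient condition.

0.1823


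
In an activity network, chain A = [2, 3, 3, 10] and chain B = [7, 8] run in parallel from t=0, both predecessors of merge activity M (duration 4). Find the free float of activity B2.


ES(B2) = sum of predecessors on chain B = 7
EF(B2) = ES + duration = 7 + 8 = 15
Successor of B2 is M. ES(M) = max(sum(A), sum(B)) = max(18, 15) = 18
Free float = ES(successor) - EF(current) = 18 - 15 = 3

3


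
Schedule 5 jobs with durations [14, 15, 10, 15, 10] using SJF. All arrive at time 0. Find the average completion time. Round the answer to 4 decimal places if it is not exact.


SJF order (ascending): [10, 10, 14, 15, 15]
Completion times:
  Job 1: burst=10, C=10
  Job 2: burst=10, C=20
  Job 3: burst=14, C=34
  Job 4: burst=15, C=49
  Job 5: burst=15, C=64
Average completion = 177/5 = 35.4

35.4


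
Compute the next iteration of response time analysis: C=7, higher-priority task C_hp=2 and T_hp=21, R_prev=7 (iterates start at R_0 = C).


R_next = C + ceil(R_prev / T_hp) * C_hp
ceil(7 / 21) = ceil(0.3333) = 1
Interference = 1 * 2 = 2
R_next = 7 + 2 = 9

9


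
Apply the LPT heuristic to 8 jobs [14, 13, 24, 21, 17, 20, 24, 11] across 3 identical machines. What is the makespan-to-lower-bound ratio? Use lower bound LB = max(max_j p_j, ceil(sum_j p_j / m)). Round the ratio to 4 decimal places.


LPT order: [24, 24, 21, 20, 17, 14, 13, 11]
Machine loads after assignment: [52, 51, 41]
LPT makespan = 52
Lower bound = max(max_job, ceil(total/3)) = max(24, 48) = 48
Ratio = 52 / 48 = 1.0833

1.0833


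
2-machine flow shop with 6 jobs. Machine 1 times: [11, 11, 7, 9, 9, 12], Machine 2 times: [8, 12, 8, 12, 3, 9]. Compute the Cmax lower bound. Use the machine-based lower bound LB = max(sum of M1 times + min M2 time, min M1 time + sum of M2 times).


LB1 = sum(M1 times) + min(M2 times) = 59 + 3 = 62
LB2 = min(M1 times) + sum(M2 times) = 7 + 52 = 59
Lower bound = max(LB1, LB2) = max(62, 59) = 62

62


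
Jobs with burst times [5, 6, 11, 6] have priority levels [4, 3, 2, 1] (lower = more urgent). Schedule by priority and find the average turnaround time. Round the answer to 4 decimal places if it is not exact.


Sort by priority (ascending = highest first):
Order: [(1, 6), (2, 11), (3, 6), (4, 5)]
Completion times:
  Priority 1, burst=6, C=6
  Priority 2, burst=11, C=17
  Priority 3, burst=6, C=23
  Priority 4, burst=5, C=28
Average turnaround = 74/4 = 18.5

18.5


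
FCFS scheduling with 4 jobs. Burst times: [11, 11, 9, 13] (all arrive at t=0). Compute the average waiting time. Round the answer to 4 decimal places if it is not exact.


FCFS order (as given): [11, 11, 9, 13]
Waiting times:
  Job 1: wait = 0
  Job 2: wait = 11
  Job 3: wait = 22
  Job 4: wait = 31
Sum of waiting times = 64
Average waiting time = 64/4 = 16.0

16.0


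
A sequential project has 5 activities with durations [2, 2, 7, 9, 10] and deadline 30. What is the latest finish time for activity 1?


LF(activity 1) = deadline - sum of successor durations
Successors: activities 2 through 5 with durations [2, 7, 9, 10]
Sum of successor durations = 28
LF = 30 - 28 = 2

2


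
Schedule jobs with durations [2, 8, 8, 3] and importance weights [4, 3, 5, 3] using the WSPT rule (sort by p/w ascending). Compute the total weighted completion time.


Compute p/w ratios and sort ascending (WSPT): [(2, 4), (3, 3), (8, 5), (8, 3)]
Compute weighted completion times:
  Job (p=2,w=4): C=2, w*C=4*2=8
  Job (p=3,w=3): C=5, w*C=3*5=15
  Job (p=8,w=5): C=13, w*C=5*13=65
  Job (p=8,w=3): C=21, w*C=3*21=63
Total weighted completion time = 151

151


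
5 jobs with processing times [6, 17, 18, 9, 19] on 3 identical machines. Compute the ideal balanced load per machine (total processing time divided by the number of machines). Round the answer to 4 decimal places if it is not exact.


Total processing time = 6 + 17 + 18 + 9 + 19 = 69
Number of machines = 3
Ideal balanced load = 69 / 3 = 23.0

23.0


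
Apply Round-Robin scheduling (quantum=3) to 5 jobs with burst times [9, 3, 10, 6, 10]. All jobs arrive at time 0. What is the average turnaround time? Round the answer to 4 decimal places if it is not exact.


Time quantum = 3
Execution trace:
  J1 runs 3 units, time = 3
  J2 runs 3 units, time = 6
  J3 runs 3 units, time = 9
  J4 runs 3 units, time = 12
  J5 runs 3 units, time = 15
  J1 runs 3 units, time = 18
  J3 runs 3 units, time = 21
  J4 runs 3 units, time = 24
  J5 runs 3 units, time = 27
  J1 runs 3 units, time = 30
  J3 runs 3 units, time = 33
  J5 runs 3 units, time = 36
  J3 runs 1 units, time = 37
  J5 runs 1 units, time = 38
Finish times: [30, 6, 37, 24, 38]
Average turnaround = 135/5 = 27.0

27.0


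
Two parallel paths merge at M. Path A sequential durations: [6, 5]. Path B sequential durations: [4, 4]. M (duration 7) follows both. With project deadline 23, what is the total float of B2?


Forward pass: ES(B2) = sum of predecessors on chain B = 4
EF = ES + duration = 4 + 4 = 8
Backward pass: LF(M) = deadline = 23; LS(M) = 23 - 7 = 16
LF(B2) = LS(M) - sum(successors on chain B) = 16 - 0 = 16
LS = LF - duration = 16 - 4 = 12
Total float = LS - ES = 12 - 4 = 8

8


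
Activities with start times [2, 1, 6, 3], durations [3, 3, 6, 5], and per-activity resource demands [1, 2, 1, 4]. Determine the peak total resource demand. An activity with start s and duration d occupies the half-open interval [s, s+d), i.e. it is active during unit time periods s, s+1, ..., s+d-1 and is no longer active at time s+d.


Each activity i is active on [start_i, start_i + duration_i).
Compute total resource usage per time slot:
  t=0: active resources = [], total = 0
  t=1: active resources = [2], total = 2
  t=2: active resources = [1, 2], total = 3
  t=3: active resources = [1, 2, 4], total = 7
  t=4: active resources = [1, 4], total = 5
  t=5: active resources = [4], total = 4
  t=6: active resources = [1, 4], total = 5
  t=7: active resources = [1, 4], total = 5
  t=8: active resources = [1], total = 1
  t=9: active resources = [1], total = 1
  t=10: active resources = [1], total = 1
  t=11: active resources = [1], total = 1
Peak resource demand = 7

7


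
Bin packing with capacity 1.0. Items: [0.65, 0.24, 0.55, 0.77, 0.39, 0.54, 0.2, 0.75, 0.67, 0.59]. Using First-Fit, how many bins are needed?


Place items sequentially using First-Fit:
  Item 0.65 -> new Bin 1
  Item 0.24 -> Bin 1 (now 0.89)
  Item 0.55 -> new Bin 2
  Item 0.77 -> new Bin 3
  Item 0.39 -> Bin 2 (now 0.94)
  Item 0.54 -> new Bin 4
  Item 0.2 -> Bin 3 (now 0.97)
  Item 0.75 -> new Bin 5
  Item 0.67 -> new Bin 6
  Item 0.59 -> new Bin 7
Total bins used = 7

7


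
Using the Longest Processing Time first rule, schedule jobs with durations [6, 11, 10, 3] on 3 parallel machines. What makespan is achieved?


Sort jobs in decreasing order (LPT): [11, 10, 6, 3]
Assign each job to the least loaded machine:
  Machine 1: jobs [11], load = 11
  Machine 2: jobs [10], load = 10
  Machine 3: jobs [6, 3], load = 9
Makespan = max load = 11

11


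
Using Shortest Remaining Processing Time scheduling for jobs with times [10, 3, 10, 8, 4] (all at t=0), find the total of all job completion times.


Since all jobs arrive at t=0, SRPT equals SPT ordering.
SPT order: [3, 4, 8, 10, 10]
Completion times:
  Job 1: p=3, C=3
  Job 2: p=4, C=7
  Job 3: p=8, C=15
  Job 4: p=10, C=25
  Job 5: p=10, C=35
Total completion time = 3 + 7 + 15 + 25 + 35 = 85

85


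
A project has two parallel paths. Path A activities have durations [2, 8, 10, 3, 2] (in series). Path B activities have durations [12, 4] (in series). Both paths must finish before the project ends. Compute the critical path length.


Path A total = 2 + 8 + 10 + 3 + 2 = 25
Path B total = 12 + 4 = 16
Critical path = longest path = max(25, 16) = 25

25


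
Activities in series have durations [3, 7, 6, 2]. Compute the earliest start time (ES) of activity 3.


Activity 3 starts after activities 1 through 2 complete.
Predecessor durations: [3, 7]
ES = 3 + 7 = 10

10


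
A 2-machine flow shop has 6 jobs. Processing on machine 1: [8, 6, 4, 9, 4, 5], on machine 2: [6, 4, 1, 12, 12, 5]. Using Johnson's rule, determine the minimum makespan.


Apply Johnson's rule:
  Group 1 (a <= b): [(5, 4, 12), (6, 5, 5), (4, 9, 12)]
  Group 2 (a > b): [(1, 8, 6), (2, 6, 4), (3, 4, 1)]
Optimal job order: [5, 6, 4, 1, 2, 3]
Schedule:
  Job 5: M1 done at 4, M2 done at 16
  Job 6: M1 done at 9, M2 done at 21
  Job 4: M1 done at 18, M2 done at 33
  Job 1: M1 done at 26, M2 done at 39
  Job 2: M1 done at 32, M2 done at 43
  Job 3: M1 done at 36, M2 done at 44
Makespan = 44

44


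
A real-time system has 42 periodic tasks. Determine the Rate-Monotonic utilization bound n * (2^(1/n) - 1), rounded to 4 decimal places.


Compute 2^(1/42) = 1.0166404394
Subtract 1: 1.0166404394 - 1 = 0.0166404394
Multiply by n: 42 * 0.0166404394 = 0.6988984548
Round to 4 dp: 0.6989

0.6989


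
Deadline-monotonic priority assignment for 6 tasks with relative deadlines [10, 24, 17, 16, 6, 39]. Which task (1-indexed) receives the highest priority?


Sort tasks by relative deadline (ascending):
  Task 5: deadline = 6
  Task 1: deadline = 10
  Task 4: deadline = 16
  Task 3: deadline = 17
  Task 2: deadline = 24
  Task 6: deadline = 39
Priority order (highest first): [5, 1, 4, 3, 2, 6]
Highest priority task = 5

5


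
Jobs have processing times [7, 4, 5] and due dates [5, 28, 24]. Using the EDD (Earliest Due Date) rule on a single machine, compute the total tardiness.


Sort by due date (EDD order): [(7, 5), (5, 24), (4, 28)]
Compute completion times and tardiness:
  Job 1: p=7, d=5, C=7, tardiness=max(0,7-5)=2
  Job 2: p=5, d=24, C=12, tardiness=max(0,12-24)=0
  Job 3: p=4, d=28, C=16, tardiness=max(0,16-28)=0
Total tardiness = 2

2


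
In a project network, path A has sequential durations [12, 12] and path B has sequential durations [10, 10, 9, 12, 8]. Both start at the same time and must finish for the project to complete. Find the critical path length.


Path A total = 12 + 12 = 24
Path B total = 10 + 10 + 9 + 12 + 8 = 49
Critical path = longest path = max(24, 49) = 49

49


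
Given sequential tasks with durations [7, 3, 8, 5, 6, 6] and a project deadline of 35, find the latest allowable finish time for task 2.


LF(activity 2) = deadline - sum of successor durations
Successors: activities 3 through 6 with durations [8, 5, 6, 6]
Sum of successor durations = 25
LF = 35 - 25 = 10

10


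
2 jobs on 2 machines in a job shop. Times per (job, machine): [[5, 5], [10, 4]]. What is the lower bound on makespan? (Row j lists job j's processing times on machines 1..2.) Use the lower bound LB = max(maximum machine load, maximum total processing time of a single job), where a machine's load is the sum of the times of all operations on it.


Machine loads:
  Machine 1: 5 + 10 = 15
  Machine 2: 5 + 4 = 9
Max machine load = 15
Job totals:
  Job 1: 10
  Job 2: 14
Max job total = 14
Lower bound = max(15, 14) = 15

15


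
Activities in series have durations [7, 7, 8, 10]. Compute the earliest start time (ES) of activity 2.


Activity 2 starts after activities 1 through 1 complete.
Predecessor durations: [7]
ES = 7 = 7

7


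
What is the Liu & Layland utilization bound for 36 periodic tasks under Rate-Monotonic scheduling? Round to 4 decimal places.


Compute 2^(1/36) = 1.0194406437
Subtract 1: 1.0194406437 - 1 = 0.0194406437
Multiply by n: 36 * 0.0194406437 = 0.6998631732
Round to 4 dp: 0.6999

0.6999


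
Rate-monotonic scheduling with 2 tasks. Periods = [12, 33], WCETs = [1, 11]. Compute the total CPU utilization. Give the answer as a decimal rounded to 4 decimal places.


Compute individual utilizations (exact fractions):
  Task 1: C/T = 1/12 (approx. 0.0833)
  Task 2: C/T = 11/33 = 1/3 (approx. 0.3333)
Total utilization U = 1/12 + 1/3 = 5/12
Rounded to 4 decimal places: U = 0.4167
RM (Liu & Layland) bound for 2 tasks = 0.828427; compare with U = 5/12 (approx. 0.416667)
U <= bound, so schedulable by RM sufficient condition.

0.4167


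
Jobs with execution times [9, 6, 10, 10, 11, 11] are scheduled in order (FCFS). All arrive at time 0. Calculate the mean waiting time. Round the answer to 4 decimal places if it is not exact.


FCFS order (as given): [9, 6, 10, 10, 11, 11]
Waiting times:
  Job 1: wait = 0
  Job 2: wait = 9
  Job 3: wait = 15
  Job 4: wait = 25
  Job 5: wait = 35
  Job 6: wait = 46
Sum of waiting times = 130
Average waiting time = 130/6 = 21.6667

21.6667


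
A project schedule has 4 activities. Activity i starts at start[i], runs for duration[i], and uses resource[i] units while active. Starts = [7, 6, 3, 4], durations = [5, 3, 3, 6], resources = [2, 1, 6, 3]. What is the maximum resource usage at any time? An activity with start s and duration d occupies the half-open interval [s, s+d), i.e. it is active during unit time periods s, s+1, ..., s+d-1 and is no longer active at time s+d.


Each activity i is active on [start_i, start_i + duration_i).
Compute total resource usage per time slot:
  t=0: active resources = [], total = 0
  t=1: active resources = [], total = 0
  t=2: active resources = [], total = 0
  t=3: active resources = [6], total = 6
  t=4: active resources = [6, 3], total = 9
  t=5: active resources = [6, 3], total = 9
  t=6: active resources = [1, 3], total = 4
  t=7: active resources = [2, 1, 3], total = 6
  t=8: active resources = [2, 1, 3], total = 6
  t=9: active resources = [2, 3], total = 5
  t=10: active resources = [2], total = 2
  t=11: active resources = [2], total = 2
Peak resource demand = 9

9


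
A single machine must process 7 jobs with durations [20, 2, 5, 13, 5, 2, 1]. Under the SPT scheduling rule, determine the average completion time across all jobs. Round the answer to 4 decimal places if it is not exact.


Sort jobs by processing time (SPT order): [1, 2, 2, 5, 5, 13, 20]
Compute completion times sequentially:
  Job 1: processing = 1, completes at 1
  Job 2: processing = 2, completes at 3
  Job 3: processing = 2, completes at 5
  Job 4: processing = 5, completes at 10
  Job 5: processing = 5, completes at 15
  Job 6: processing = 13, completes at 28
  Job 7: processing = 20, completes at 48
Sum of completion times = 110
Average completion time = 110/7 = 15.7143

15.7143


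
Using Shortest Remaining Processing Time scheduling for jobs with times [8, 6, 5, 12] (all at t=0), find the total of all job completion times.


Since all jobs arrive at t=0, SRPT equals SPT ordering.
SPT order: [5, 6, 8, 12]
Completion times:
  Job 1: p=5, C=5
  Job 2: p=6, C=11
  Job 3: p=8, C=19
  Job 4: p=12, C=31
Total completion time = 5 + 11 + 19 + 31 = 66

66


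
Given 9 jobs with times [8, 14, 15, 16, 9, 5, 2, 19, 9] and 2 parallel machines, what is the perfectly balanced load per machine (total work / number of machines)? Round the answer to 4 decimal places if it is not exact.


Total processing time = 8 + 14 + 15 + 16 + 9 + 5 + 2 + 19 + 9 = 97
Number of machines = 2
Ideal balanced load = 97 / 2 = 48.5

48.5


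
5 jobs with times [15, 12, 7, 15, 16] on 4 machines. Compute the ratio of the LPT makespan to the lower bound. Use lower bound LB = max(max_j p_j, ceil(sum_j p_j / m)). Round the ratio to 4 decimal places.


LPT order: [16, 15, 15, 12, 7]
Machine loads after assignment: [16, 15, 15, 19]
LPT makespan = 19
Lower bound = max(max_job, ceil(total/4)) = max(16, 17) = 17
Ratio = 19 / 17 = 1.1176

1.1176


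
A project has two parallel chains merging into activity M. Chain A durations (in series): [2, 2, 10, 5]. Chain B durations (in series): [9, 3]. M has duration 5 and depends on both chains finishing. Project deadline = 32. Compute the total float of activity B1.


Forward pass: ES(B1) = sum of predecessors on chain B = 0
EF = ES + duration = 0 + 9 = 9
Backward pass: LF(M) = deadline = 32; LS(M) = 32 - 5 = 27
LF(B1) = LS(M) - sum(successors on chain B) = 27 - 3 = 24
LS = LF - duration = 24 - 9 = 15
Total float = LS - ES = 15 - 0 = 15

15
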